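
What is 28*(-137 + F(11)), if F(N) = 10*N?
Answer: -756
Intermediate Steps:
28*(-137 + F(11)) = 28*(-137 + 10*11) = 28*(-137 + 110) = 28*(-27) = -756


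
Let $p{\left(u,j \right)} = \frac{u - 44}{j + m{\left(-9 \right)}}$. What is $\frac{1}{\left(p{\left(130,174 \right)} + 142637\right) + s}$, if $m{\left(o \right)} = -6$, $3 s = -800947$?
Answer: $- \frac{28}{3481655} \approx -8.0421 \cdot 10^{-6}$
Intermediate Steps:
$s = - \frac{800947}{3}$ ($s = \frac{1}{3} \left(-800947\right) = - \frac{800947}{3} \approx -2.6698 \cdot 10^{5}$)
$p{\left(u,j \right)} = \frac{-44 + u}{-6 + j}$ ($p{\left(u,j \right)} = \frac{u - 44}{j - 6} = \frac{-44 + u}{-6 + j}$)
$\frac{1}{\left(p{\left(130,174 \right)} + 142637\right) + s} = \frac{1}{\left(\frac{-44 + 130}{-6 + 174} + 142637\right) - \frac{800947}{3}} = \frac{1}{\left(\frac{1}{168} \cdot 86 + 142637\right) - \frac{800947}{3}} = \frac{1}{\left(\frac{43}{84} + 142637\right) - \frac{800947}{3}} = \frac{1}{\frac{11981551}{84} - \frac{800947}{3}} = \frac{1}{- \frac{3481655}{28}} = - \frac{28}{3481655}$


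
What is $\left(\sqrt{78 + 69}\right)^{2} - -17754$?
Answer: $17901$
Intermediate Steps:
$\left(\sqrt{78 + 69}\right)^{2} - -17754 = \left(\sqrt{147}\right)^{2} + 17754 = \left(7 \sqrt{3}\right)^{2} + 17754 = 147 + 17754 = 17901$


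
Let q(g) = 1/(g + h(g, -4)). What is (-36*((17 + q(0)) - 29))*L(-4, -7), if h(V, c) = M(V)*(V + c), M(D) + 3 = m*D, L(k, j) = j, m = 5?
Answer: -3003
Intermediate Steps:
M(D) = -3 + 5*D
h(V, c) = (-3 + 5*V)*(V + c)
q(g) = 1/(g + (-4 + g)*(-3 + 5*g)) (q(g) = 1/(g + (-3 + 5*g)*(g - 4)) = 1/(g + (-3 + 5*g)*(-4 + g)) = 1/(g + (-4 + g)*(-3 + 5*g)))
(-36*((17 + q(0)) - 29))*L(-4, -7) = -36*((17 + 1/(0 + (-4 + 0)*(-3 + 5*0))) - 29)*(-7) = -36*((17 + 1/(0 - 4*(-3 + 0))) - 29)*(-7) = -36*((17 + 1/(0 - 4*(-3))) - 29)*(-7) = -36*((17 + 1/(0 + 12)) - 29)*(-7) = -36*((17 + 1/12) - 29)*(-7) = -36*(205/12 - 29)*(-7) = -36*(-143/12)*(-7) = 429*(-7) = -3003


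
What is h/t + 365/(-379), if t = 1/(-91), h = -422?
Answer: 14553993/379 ≈ 38401.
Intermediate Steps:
t = -1/91 ≈ -0.010989
h/t + 365/(-379) = -422/(-1/91) + 365/(-379) = -422*(-91) + 365*(-1/379) = 38402 - 365/379 = 14553993/379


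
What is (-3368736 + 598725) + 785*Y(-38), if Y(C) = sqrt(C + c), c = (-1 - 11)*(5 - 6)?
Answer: -2770011 + 785*I*sqrt(26) ≈ -2.77e+6 + 4002.7*I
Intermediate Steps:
c = 12 (c = -12*(-1) = 12)
Y(C) = sqrt(12 + C) (Y(C) = sqrt(C + 12) = sqrt(12 + C))
(-3368736 + 598725) + 785*Y(-38) = (-3368736 + 598725) + 785*sqrt(12 - 38) = -2770011 + 785*sqrt(-26) = -2770011 + 785*(I*sqrt(26)) = -2770011 + 785*I*sqrt(26)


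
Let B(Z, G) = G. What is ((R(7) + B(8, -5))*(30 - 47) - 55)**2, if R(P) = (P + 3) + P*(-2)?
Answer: 9604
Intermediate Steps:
R(P) = 3 - P (R(P) = (3 + P) - 2*P = 3 - P)
((R(7) + B(8, -5))*(30 - 47) - 55)**2 = (((3 - 1*7) - 5)*(30 - 47) - 55)**2 = (((3 - 7) - 5)*(-17) - 55)**2 = ((-4 - 5)*(-17) - 55)**2 = (-9*(-17) - 55)**2 = (153 - 55)**2 = 98**2 = 9604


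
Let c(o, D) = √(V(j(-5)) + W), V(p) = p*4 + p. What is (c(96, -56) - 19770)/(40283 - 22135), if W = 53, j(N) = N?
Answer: -9885/9074 + √7/9074 ≈ -1.0891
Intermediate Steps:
V(p) = 5*p (V(p) = 4*p + p = 5*p)
c(o, D) = 2*√7 (c(o, D) = √(5*(-5) + 53) = √(-25 + 53) = √28 = 2*√7)
(c(96, -56) - 19770)/(40283 - 22135) = (2*√7 - 19770)/(40283 - 22135) = (-19770 + 2*√7)/18148 = (-19770 + 2*√7)*(1/18148) = -9885/9074 + √7/9074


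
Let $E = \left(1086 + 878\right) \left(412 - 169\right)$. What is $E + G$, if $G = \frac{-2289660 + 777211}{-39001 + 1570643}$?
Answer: $\frac{730977695335}{1531642} \approx 4.7725 \cdot 10^{5}$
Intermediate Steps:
$E = 477252$ ($E = 1964 \cdot 243 = 477252$)
$G = - \frac{1512449}{1531642} \approx -0.98747$
$E + G = 477252 - \frac{1512449}{1531642} = \frac{730977695335}{1531642}$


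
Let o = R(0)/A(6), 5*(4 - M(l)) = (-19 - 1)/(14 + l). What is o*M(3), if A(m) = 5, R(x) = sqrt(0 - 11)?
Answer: 72*I*sqrt(11)/85 ≈ 2.8094*I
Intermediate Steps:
R(x) = I*sqrt(11) (R(x) = sqrt(-11) = I*sqrt(11))
M(l) = 4 + 4/(14 + l) (M(l) = 4 - (-19 - 1)/(5*(14 + l)) = 4 - (-4)/(14 + l) = 4 + 4/(14 + l))
o = I*sqrt(11)/5 (o = (I*sqrt(11))/5 = (I*sqrt(11))*(1/5) = I*sqrt(11)/5 ≈ 0.66333*I)
o*M(3) = (I*sqrt(11)/5)*(4*(15 + 3)/(14 + 3)) = (I*sqrt(11)/5)*(4*18/17) = (I*sqrt(11)/5)*(4*(1/17)*18) = (I*sqrt(11)/5)*(72/17) = 72*I*sqrt(11)/85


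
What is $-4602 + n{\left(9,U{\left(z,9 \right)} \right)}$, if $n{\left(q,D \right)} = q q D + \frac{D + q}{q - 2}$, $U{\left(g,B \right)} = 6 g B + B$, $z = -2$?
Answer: $- \frac{88437}{7} \approx -12634.0$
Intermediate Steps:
$U{\left(g,B \right)} = B + 6 B g$ ($U{\left(g,B \right)} = 6 B g + B = B + 6 B g$)
$n{\left(q,D \right)} = D q^{2} + \frac{D + q}{-2 + q}$ ($n{\left(q,D \right)} = q^{2} D + \frac{D + q}{-2 + q} = D q^{2} + \frac{D + q}{-2 + q}$)
$-4602 + n{\left(9,U{\left(z,9 \right)} \right)} = -4602 + \frac{9 \left(1 + 6 \left(-2\right)\right) + 9 + 9 \left(1 + 6 \left(-2\right)\right) 9^{3} - 2 \cdot 9 \left(1 + 6 \left(-2\right)\right) 9^{2}}{-2 + 9} = -4602 + \frac{9 \left(1 - 12\right) + 9 + 9 \left(1 - 12\right) 729 - 2 \cdot 9 \left(1 - 12\right) 81}{7} = -4602 + \frac{9 \left(-11\right) + 9 + 9 \left(-11\right) 729 - 2 \cdot 9 \left(-11\right) 81}{7} = -4602 + \frac{-99 + 9 - 72171 - \left(-198\right) 81}{7} = -4602 + \frac{-99 + 9 - 72171 + 16038}{7} = -4602 + \frac{1}{7} \left(-56223\right) = -4602 - \frac{56223}{7} = - \frac{88437}{7}$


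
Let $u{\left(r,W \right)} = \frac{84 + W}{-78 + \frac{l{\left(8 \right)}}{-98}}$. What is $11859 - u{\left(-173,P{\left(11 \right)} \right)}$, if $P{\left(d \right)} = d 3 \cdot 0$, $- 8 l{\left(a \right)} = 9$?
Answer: $\frac{241720231}{20381} \approx 11860.0$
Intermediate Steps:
$l{\left(a \right)} = - \frac{9}{8}$ ($l{\left(a \right)} = \left(- \frac{1}{8}\right) 9 = - \frac{9}{8}$)
$P{\left(d \right)} = 0$ ($P{\left(d \right)} = 3 d 0 = 0$)
$u{\left(r,W \right)} = - \frac{21952}{20381} - \frac{784 W}{61143}$ ($u{\left(r,W \right)} = \frac{84 + W}{-78 - \frac{9}{8 \left(-98\right)}} = \frac{84 + W}{-78 - - \frac{9}{784}} = \frac{84 + W}{-78 + \frac{9}{784}} = \frac{84 + W}{- \frac{61143}{784}} = \left(84 + W\right) \left(- \frac{784}{61143}\right) = - \frac{21952}{20381} - \frac{784 W}{61143}$)
$11859 - u{\left(-173,P{\left(11 \right)} \right)} = 11859 - \left(- \frac{21952}{20381} - 0\right) = 11859 - \left(- \frac{21952}{20381} + 0\right) = 11859 - - \frac{21952}{20381} = 11859 + \frac{21952}{20381} = \frac{241720231}{20381}$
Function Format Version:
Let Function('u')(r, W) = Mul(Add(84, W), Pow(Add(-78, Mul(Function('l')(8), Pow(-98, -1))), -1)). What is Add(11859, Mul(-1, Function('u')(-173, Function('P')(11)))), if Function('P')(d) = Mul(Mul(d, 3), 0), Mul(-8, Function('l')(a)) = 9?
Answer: Rational(241720231, 20381) ≈ 11860.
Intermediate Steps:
Function('l')(a) = Rational(-9, 8) (Function('l')(a) = Mul(Rational(-1, 8), 9) = Rational(-9, 8))
Function('P')(d) = 0 (Function('P')(d) = Mul(Mul(3, d), 0) = 0)
Function('u')(r, W) = Add(Rational(-21952, 20381), Mul(Rational(-784, 61143), W)) (Function('u')(r, W) = Mul(Add(84, W), Pow(Add(-78, Mul(Rational(-9, 8), Pow(-98, -1))), -1)) = Mul(Add(84, W), Pow(Add(-78, Mul(Rational(-9, 8), Rational(-1, 98))), -1)) = Mul(Add(84, W), Pow(Add(-78, Rational(9, 784)), -1)) = Mul(Add(84, W), Pow(Rational(-61143, 784), -1)) = Mul(Add(84, W), Rational(-784, 61143)) = Add(Rational(-21952, 20381), Mul(Rational(-784, 61143), W)))
Add(11859, Mul(-1, Function('u')(-173, Function('P')(11)))) = Add(11859, Mul(-1, Add(Rational(-21952, 20381), Mul(Rational(-784, 61143), 0)))) = Add(11859, Mul(-1, Add(Rational(-21952, 20381), 0))) = Add(11859, Mul(-1, Rational(-21952, 20381))) = Add(11859, Rational(21952, 20381)) = Rational(241720231, 20381)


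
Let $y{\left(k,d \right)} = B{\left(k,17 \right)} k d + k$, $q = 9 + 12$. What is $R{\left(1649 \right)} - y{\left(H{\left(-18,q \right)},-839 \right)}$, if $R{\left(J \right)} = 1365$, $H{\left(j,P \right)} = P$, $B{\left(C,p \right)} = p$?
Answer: $300867$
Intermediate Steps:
$q = 21$
$y{\left(k,d \right)} = k + 17 d k$ ($y{\left(k,d \right)} = 17 k d + k = 17 d k + k = k + 17 d k$)
$R{\left(1649 \right)} - y{\left(H{\left(-18,q \right)},-839 \right)} = 1365 - 21 \left(1 + 17 \left(-839\right)\right) = 1365 - 21 \left(1 - 14263\right) = 1365 - 21 \left(-14262\right) = 1365 - -299502 = 1365 + 299502 = 300867$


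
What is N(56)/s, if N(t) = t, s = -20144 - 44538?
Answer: -28/32341 ≈ -0.00086577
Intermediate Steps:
s = -64682
N(56)/s = 56/(-64682) = 56*(-1/64682) = -28/32341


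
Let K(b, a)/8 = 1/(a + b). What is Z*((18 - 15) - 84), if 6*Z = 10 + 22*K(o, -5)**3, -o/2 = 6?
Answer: -511191/4913 ≈ -104.05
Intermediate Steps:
o = -12 (o = -2*6 = -12)
K(b, a) = 8/(a + b)
Z = 6311/4913 (Z = (10 + 22*(8/(-5 - 12))**3)/6 = (10 + 22*(8/(-17))**3)/6 = (10 + 22*(8*(-1/17))**3)/6 = (10 + 22*(-8/17)**3)/6 = (10 + 22*(-512/4913))/6 = (10 - 11264/4913)/6 = (1/6)*(37866/4913) = 6311/4913 ≈ 1.2846)
Z*((18 - 15) - 84) = 6311*((18 - 15) - 84)/4913 = 6311*(3 - 84)/4913 = (6311/4913)*(-81) = -511191/4913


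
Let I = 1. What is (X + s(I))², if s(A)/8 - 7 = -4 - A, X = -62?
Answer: 2116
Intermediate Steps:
s(A) = 24 - 8*A (s(A) = 56 + 8*(-4 - A) = 56 + (-32 - 8*A) = 24 - 8*A)
(X + s(I))² = (-62 + (24 - 8*1))² = (-62 + (24 - 8))² = (-62 + 16)² = (-46)² = 2116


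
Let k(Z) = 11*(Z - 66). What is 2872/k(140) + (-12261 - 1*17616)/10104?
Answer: 783135/1370776 ≈ 0.57131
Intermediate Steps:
k(Z) = -726 + 11*Z (k(Z) = 11*(-66 + Z) = -726 + 11*Z)
2872/k(140) + (-12261 - 1*17616)/10104 = 2872/(-726 + 11*140) + (-12261 - 1*17616)/10104 = 2872/(-726 + 1540) + (-12261 - 17616)*(1/10104) = 2872/814 - 29877*1/10104 = 2872*(1/814) - 9959/3368 = 1436/407 - 9959/3368 = 783135/1370776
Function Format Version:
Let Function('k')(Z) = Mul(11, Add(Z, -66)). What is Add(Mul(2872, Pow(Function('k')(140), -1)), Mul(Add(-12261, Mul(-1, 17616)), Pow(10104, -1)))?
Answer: Rational(783135, 1370776) ≈ 0.57131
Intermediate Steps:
Function('k')(Z) = Add(-726, Mul(11, Z)) (Function('k')(Z) = Mul(11, Add(-66, Z)) = Add(-726, Mul(11, Z)))
Add(Mul(2872, Pow(Function('k')(140), -1)), Mul(Add(-12261, Mul(-1, 17616)), Pow(10104, -1))) = Add(Mul(2872, Pow(Add(-726, Mul(11, 140)), -1)), Mul(Add(-12261, Mul(-1, 17616)), Pow(10104, -1))) = Add(Mul(2872, Pow(Add(-726, 1540), -1)), Mul(Add(-12261, -17616), Rational(1, 10104))) = Add(Mul(2872, Pow(814, -1)), Mul(-29877, Rational(1, 10104))) = Add(Mul(2872, Rational(1, 814)), Rational(-9959, 3368)) = Add(Rational(1436, 407), Rational(-9959, 3368)) = Rational(783135, 1370776)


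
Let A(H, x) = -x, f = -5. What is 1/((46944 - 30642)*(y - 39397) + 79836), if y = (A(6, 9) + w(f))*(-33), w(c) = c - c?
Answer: -1/637328364 ≈ -1.5691e-9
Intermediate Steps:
w(c) = 0
A(H, x) = -x
y = 297 (y = (-1*9 + 0)*(-33) = (-9 + 0)*(-33) = -9*(-33) = 297)
1/((46944 - 30642)*(y - 39397) + 79836) = 1/((46944 - 30642)*(297 - 39397) + 79836) = 1/(16302*(-39100) + 79836) = 1/(-637408200 + 79836) = 1/(-637328364) = -1/637328364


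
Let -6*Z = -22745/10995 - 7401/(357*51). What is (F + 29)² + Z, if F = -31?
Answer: 58888393/13345731 ≈ 4.4125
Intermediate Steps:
Z = 5505469/13345731 (Z = -(-22745/10995 - 7401/(357*51))/6 = -(-22745*1/10995 - 7401/18207)/6 = -(-4549/2199 - 7401*1/18207)/6 = -(-4549/2199 - 2467/6069)/6 = -⅙*(-11010938/4448577) = 5505469/13345731 ≈ 0.41253)
(F + 29)² + Z = (-31 + 29)² + 5505469/13345731 = (-2)² + 5505469/13345731 = 4 + 5505469/13345731 = 58888393/13345731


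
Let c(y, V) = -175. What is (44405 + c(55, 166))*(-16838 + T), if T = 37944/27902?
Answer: -10389094736180/13951 ≈ -7.4468e+8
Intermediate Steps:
T = 18972/13951 (T = 37944*(1/27902) = 18972/13951 ≈ 1.3599)
(44405 + c(55, 166))*(-16838 + T) = (44405 - 175)*(-16838 + 18972/13951) = 44230*(-234887966/13951) = -10389094736180/13951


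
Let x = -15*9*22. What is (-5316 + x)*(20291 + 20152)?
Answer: -335110698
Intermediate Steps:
x = -2970 (x = -135*22 = -2970)
(-5316 + x)*(20291 + 20152) = (-5316 - 2970)*(20291 + 20152) = -8286*40443 = -335110698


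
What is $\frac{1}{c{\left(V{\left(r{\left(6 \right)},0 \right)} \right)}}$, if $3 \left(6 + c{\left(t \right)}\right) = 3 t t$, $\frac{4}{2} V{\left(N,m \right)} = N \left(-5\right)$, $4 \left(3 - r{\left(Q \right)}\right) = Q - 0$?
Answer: $\frac{16}{129} \approx 0.12403$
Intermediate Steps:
$r{\left(Q \right)} = 3 - \frac{Q}{4}$ ($r{\left(Q \right)} = 3 - \frac{Q - 0}{4} = 3 - \frac{Q + 0}{4} = 3 - \frac{Q}{4}$)
$V{\left(N,m \right)} = - \frac{5 N}{2}$ ($V{\left(N,m \right)} = \frac{N \left(-5\right)}{2} = \frac{\left(-5\right) N}{2} = - \frac{5 N}{2}$)
$c{\left(t \right)} = -6 + t^{2}$ ($c{\left(t \right)} = -6 + \frac{3 t t}{3} = -6 + \frac{3 t^{2}}{3} = -6 + t^{2}$)
$\frac{1}{c{\left(V{\left(r{\left(6 \right)},0 \right)} \right)}} = \frac{1}{-6 + \left(- \frac{5 \left(3 - \frac{3}{2}\right)}{2}\right)^{2}} = \frac{1}{-6 + \left(\left(- \frac{5}{2}\right) \frac{3}{2}\right)^{2}} = \frac{1}{-6 + \left(- \frac{15}{4}\right)^{2}} = \frac{1}{-6 + \frac{225}{16}} = \frac{1}{\frac{129}{16}} = \frac{16}{129}$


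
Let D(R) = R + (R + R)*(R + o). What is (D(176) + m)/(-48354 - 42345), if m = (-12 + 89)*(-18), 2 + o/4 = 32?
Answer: -102982/90699 ≈ -1.1354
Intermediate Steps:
o = 120 (o = -8 + 4*32 = -8 + 128 = 120)
D(R) = R + 2*R*(120 + R) (D(R) = R + (R + R)*(R + 120) = R + (2*R)*(120 + R) = R + 2*R*(120 + R))
m = -1386 (m = 77*(-18) = -1386)
(D(176) + m)/(-48354 - 42345) = (176*(241 + 2*176) - 1386)/(-48354 - 42345) = (176*(241 + 352) - 1386)/(-90699) = (176*593 - 1386)*(-1/90699) = (104368 - 1386)*(-1/90699) = 102982*(-1/90699) = -102982/90699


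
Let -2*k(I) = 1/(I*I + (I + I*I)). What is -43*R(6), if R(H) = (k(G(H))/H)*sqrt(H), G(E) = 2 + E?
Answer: 43*sqrt(6)/1632 ≈ 0.064539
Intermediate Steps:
k(I) = -1/(2*(I + 2*I**2)) (k(I) = -1/(2*(I*I + (I + I*I))) = -1/(2*(I**2 + (I + I**2))) = -1/(2*(I + 2*I**2)))
R(H) = -1/(2*sqrt(H)*(2 + H)*(5 + 2*H)) (R(H) = ((-1/(2*(2 + H)*(1 + 2*(2 + H))))/H)*sqrt(H) = ((-1/(2*(2 + H)*(1 + (4 + 2*H))))/H)*sqrt(H) = ((-1/(2*(2 + H)*(5 + 2*H)))/H)*sqrt(H) = (-1/(2*H*(2 + H)*(5 + 2*H)))*sqrt(H) = -1/(2*sqrt(H)*(2 + H)*(5 + 2*H)))
-43*R(6) = -(-43)/(2*sqrt(6)*(2 + 6)*(5 + 2*6)) = -(-43)*sqrt(6)/6/(2*8*(5 + 12)) = -(-43)*sqrt(6)/6/(2*8*17) = -(-43)*sqrt(6)/1632 = 43*sqrt(6)/1632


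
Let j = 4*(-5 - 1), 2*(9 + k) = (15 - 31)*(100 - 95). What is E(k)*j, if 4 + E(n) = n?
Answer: 1272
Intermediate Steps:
k = -49 (k = -9 + ((15 - 31)*(100 - 95))/2 = -9 + (-16*5)/2 = -9 + (½)*(-80) = -9 - 40 = -49)
E(n) = -4 + n
j = -24 (j = 4*(-6) = -24)
E(k)*j = (-4 - 49)*(-24) = -53*(-24) = 1272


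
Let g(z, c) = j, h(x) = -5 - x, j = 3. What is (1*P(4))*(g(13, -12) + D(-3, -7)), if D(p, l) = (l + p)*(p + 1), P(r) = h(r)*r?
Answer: -828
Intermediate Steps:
g(z, c) = 3
P(r) = r*(-5 - r) (P(r) = (-5 - r)*r = r*(-5 - r))
D(p, l) = (1 + p)*(l + p) (D(p, l) = (l + p)*(1 + p) = (1 + p)*(l + p))
(1*P(4))*(g(13, -12) + D(-3, -7)) = (1*(-1*4*(5 + 4)))*(3 + (-7 - 3 + (-3)**2 - 7*(-3))) = (1*(-1*4*9))*(3 + (-7 - 3 + 9 + 21)) = (1*(-36))*(3 + 20) = -36*23 = -828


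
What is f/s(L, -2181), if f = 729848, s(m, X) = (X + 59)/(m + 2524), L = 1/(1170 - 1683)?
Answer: -472507609364/544293 ≈ -8.6811e+5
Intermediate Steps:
L = -1/513 (L = 1/(-513) = -1/513 ≈ -0.0019493)
s(m, X) = (59 + X)/(2524 + m)
f/s(L, -2181) = 729848/(((59 - 2181)/(2524 - 1/513))) = 729848/((-2122/(1294811/513))) = 729848/(((513/1294811)*(-2122))) = 729848/(-1088586/1294811) = 729848*(-1294811/1088586) = -472507609364/544293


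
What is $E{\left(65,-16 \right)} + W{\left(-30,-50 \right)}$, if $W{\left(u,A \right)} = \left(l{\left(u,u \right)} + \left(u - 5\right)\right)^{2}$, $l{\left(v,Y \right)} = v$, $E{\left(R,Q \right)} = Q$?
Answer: $4209$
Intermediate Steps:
$W{\left(u,A \right)} = \left(-5 + 2 u\right)^{2}$ ($W{\left(u,A \right)} = \left(u + \left(u - 5\right)\right)^{2} = \left(u + \left(-5 + u\right)\right)^{2} = \left(-5 + 2 u\right)^{2}$)
$E{\left(65,-16 \right)} + W{\left(-30,-50 \right)} = -16 + \left(-5 + 2 \left(-30\right)\right)^{2} = -16 + \left(-5 - 60\right)^{2} = -16 + \left(-65\right)^{2} = -16 + 4225 = 4209$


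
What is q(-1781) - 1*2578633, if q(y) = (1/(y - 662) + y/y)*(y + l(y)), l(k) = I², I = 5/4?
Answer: -50431566443/19544 ≈ -2.5804e+6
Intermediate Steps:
I = 5/4 (I = 5*(¼) = 5/4 ≈ 1.2500)
l(k) = 25/16 (l(k) = (5/4)² = 25/16)
q(y) = (1 + 1/(-662 + y))*(25/16 + y) (q(y) = (1/(y - 662) + y/y)*(y + 25/16) = (1/(-662 + y) + 1)*(25/16 + y) = (1 + 1/(-662 + y))*(25/16 + y))
q(-1781) - 1*2578633 = (-16525 - 10551*(-1781) + 16*(-1781)²)/(16*(-662 - 1781)) - 1*2578633 = (1/16)*(-16525 + 18791331 + 16*3171961)/(-2443) - 2578633 = (1/16)*(-1/2443)*(-16525 + 18791331 + 50751376) - 2578633 = (1/16)*(-1/2443)*69526182 - 2578633 = -34763091/19544 - 2578633 = -50431566443/19544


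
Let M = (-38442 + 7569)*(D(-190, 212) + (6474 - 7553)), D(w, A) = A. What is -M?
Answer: -26766891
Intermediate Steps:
M = 26766891 (M = (-38442 + 7569)*(212 + (6474 - 7553)) = -30873*(212 - 1079) = -30873*(-867) = 26766891)
-M = -1*26766891 = -26766891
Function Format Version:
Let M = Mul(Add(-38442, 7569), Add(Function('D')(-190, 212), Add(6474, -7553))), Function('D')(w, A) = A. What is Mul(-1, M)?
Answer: -26766891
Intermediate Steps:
M = 26766891 (M = Mul(Add(-38442, 7569), Add(212, Add(6474, -7553))) = Mul(-30873, Add(212, -1079)) = Mul(-30873, -867) = 26766891)
Mul(-1, M) = Mul(-1, 26766891) = -26766891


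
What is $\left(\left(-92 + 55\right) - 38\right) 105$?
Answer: $-7875$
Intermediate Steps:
$\left(\left(-92 + 55\right) - 38\right) 105 = \left(-37 - 38\right) 105 = \left(-75\right) 105 = -7875$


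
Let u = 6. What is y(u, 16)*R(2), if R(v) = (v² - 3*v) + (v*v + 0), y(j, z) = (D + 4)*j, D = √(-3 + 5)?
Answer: 48 + 12*√2 ≈ 64.971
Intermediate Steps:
D = √2 ≈ 1.4142
y(j, z) = j*(4 + √2) (y(j, z) = (√2 + 4)*j = (4 + √2)*j = j*(4 + √2))
R(v) = -3*v + 2*v² (R(v) = (v² - 3*v) + (v² + 0) = (v² - 3*v) + v² = -3*v + 2*v²)
y(u, 16)*R(2) = (6*(4 + √2))*(2*(-3 + 2*2)) = (24 + 6*√2)*(2*(-3 + 4)) = (24 + 6*√2)*(2*1) = (24 + 6*√2)*2 = 48 + 12*√2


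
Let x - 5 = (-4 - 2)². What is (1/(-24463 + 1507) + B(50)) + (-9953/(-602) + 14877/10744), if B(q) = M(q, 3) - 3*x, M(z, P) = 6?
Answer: -1838925364231/18559604616 ≈ -99.082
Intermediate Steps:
x = 41 (x = 5 + (-4 - 2)² = 5 + (-6)² = 5 + 36 = 41)
B(q) = -117 (B(q) = 6 - 3*41 = 6 - 123 = -117)
(1/(-24463 + 1507) + B(50)) + (-9953/(-602) + 14877/10744) = (1/(-24463 + 1507) - 117) + (-9953/(-602) + 14877/10744) = (1/(-22956) - 117) + (-9953*(-1/602) + 14877*(1/10744)) = (-1/22956 - 117) + (9953/602 + 14877/10744) = -2685853/22956 + 57945493/3233944 = -1838925364231/18559604616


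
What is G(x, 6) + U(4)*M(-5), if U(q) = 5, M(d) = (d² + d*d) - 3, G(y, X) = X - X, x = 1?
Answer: 235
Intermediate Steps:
G(y, X) = 0
M(d) = -3 + 2*d² (M(d) = (d² + d²) - 3 = 2*d² - 3 = -3 + 2*d²)
G(x, 6) + U(4)*M(-5) = 0 + 5*(-3 + 2*(-5)²) = 0 + 5*(-3 + 2*25) = 0 + 5*(-3 + 50) = 0 + 5*47 = 0 + 235 = 235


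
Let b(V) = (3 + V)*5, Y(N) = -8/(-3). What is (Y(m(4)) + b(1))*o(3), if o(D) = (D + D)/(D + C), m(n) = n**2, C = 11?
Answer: 68/7 ≈ 9.7143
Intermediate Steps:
Y(N) = 8/3 (Y(N) = -8*(-1/3) = 8/3)
b(V) = 15 + 5*V
o(D) = 2*D/(11 + D) (o(D) = (D + D)/(D + 11) = (2*D)/(11 + D) = 2*D/(11 + D))
(Y(m(4)) + b(1))*o(3) = (8/3 + (15 + 5*1))*(2*3/(11 + 3)) = (8/3 + (15 + 5))*(2*3/14) = (8/3 + 20)*(2*3*(1/14)) = (68/3)*(3/7) = 68/7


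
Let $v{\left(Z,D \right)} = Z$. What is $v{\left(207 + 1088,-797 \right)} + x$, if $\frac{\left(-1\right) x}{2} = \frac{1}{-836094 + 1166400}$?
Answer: $\frac{213873134}{165153} \approx 1295.0$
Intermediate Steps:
$x = - \frac{1}{165153}$ ($x = - \frac{2}{-836094 + 1166400} = - \frac{2}{330306} = \left(-2\right) \frac{1}{330306} = - \frac{1}{165153} \approx -6.055 \cdot 10^{-6}$)
$v{\left(207 + 1088,-797 \right)} + x = \left(207 + 1088\right) - \frac{1}{165153} = 1295 - \frac{1}{165153} = \frac{213873134}{165153}$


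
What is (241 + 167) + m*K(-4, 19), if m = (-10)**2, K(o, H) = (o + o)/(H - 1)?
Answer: 3272/9 ≈ 363.56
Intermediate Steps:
K(o, H) = 2*o/(-1 + H) (K(o, H) = (2*o)/(-1 + H) = 2*o/(-1 + H))
m = 100
(241 + 167) + m*K(-4, 19) = (241 + 167) + 100*(2*(-4)/(-1 + 19)) = 408 + 100*(2*(-4)/18) = 408 + 100*(2*(-4)*(1/18)) = 408 + 100*(-4/9) = 408 - 400/9 = 3272/9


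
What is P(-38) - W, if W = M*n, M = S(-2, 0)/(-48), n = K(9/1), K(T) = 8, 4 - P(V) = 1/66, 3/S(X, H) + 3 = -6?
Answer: 389/99 ≈ 3.9293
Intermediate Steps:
S(X, H) = -⅓ (S(X, H) = 3/(-3 - 6) = 3/(-9) = 3*(-⅑) = -⅓)
P(V) = 263/66 (P(V) = 4 - 1/66 = 263/66)
n = 8
M = 1/144 (M = -⅓/(-48) = -⅓*(-1/48) = 1/144 ≈ 0.0069444)
W = 1/18 (W = (1/144)*8 = 1/18 ≈ 0.055556)
P(-38) - W = 263/66 - 1*1/18 = 263/66 - 1/18 = 389/99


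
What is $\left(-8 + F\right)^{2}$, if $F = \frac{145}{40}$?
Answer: $\frac{1225}{64} \approx 19.141$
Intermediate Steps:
$F = \frac{29}{8}$ ($F = 145 \cdot \frac{1}{40} = \frac{29}{8} \approx 3.625$)
$\left(-8 + F\right)^{2} = \left(-8 + \frac{29}{8}\right)^{2} = \left(- \frac{35}{8}\right)^{2} = \frac{1225}{64}$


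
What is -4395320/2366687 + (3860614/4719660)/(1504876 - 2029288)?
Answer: -5439314907821070109/2928829998543122520 ≈ -1.8572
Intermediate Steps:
-4395320/2366687 + (3860614/4719660)/(1504876 - 2029288) = -4395320*1/2366687 + (3860614*(1/4719660))/(-524412) = -4395320/2366687 + (1930307/2359830)*(-1/524412) = -4395320/2366687 - 1930307/1237523169960 = -5439314907821070109/2928829998543122520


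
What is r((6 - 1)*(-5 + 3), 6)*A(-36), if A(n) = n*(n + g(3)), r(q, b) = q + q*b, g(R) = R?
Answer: -83160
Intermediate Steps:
r(q, b) = q + b*q
A(n) = n*(3 + n) (A(n) = n*(n + 3) = n*(3 + n))
r((6 - 1)*(-5 + 3), 6)*A(-36) = (((6 - 1)*(-5 + 3))*(1 + 6))*(-36*(3 - 36)) = ((5*(-2))*7)*(-36*(-33)) = -10*7*1188 = -70*1188 = -83160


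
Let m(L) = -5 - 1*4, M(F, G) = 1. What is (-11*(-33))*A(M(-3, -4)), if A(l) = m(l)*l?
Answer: -3267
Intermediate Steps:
m(L) = -9 (m(L) = -5 - 4 = -9)
A(l) = -9*l
(-11*(-33))*A(M(-3, -4)) = (-11*(-33))*(-9*1) = 363*(-9) = -3267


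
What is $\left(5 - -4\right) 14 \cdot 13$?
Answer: $1638$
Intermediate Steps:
$\left(5 - -4\right) 14 \cdot 13 = \left(5 + 4\right) 14 \cdot 13 = 9 \cdot 14 \cdot 13 = 126 \cdot 13 = 1638$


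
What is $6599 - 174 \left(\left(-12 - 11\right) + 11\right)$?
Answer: $8687$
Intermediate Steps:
$6599 - 174 \left(\left(-12 - 11\right) + 11\right) = 6599 - 174 \left(-23 + 11\right) = 6599 - 174 \left(-12\right) = 6599 - -2088 = 6599 + 2088 = 8687$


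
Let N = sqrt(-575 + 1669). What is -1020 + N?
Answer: -1020 + sqrt(1094) ≈ -986.92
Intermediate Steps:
N = sqrt(1094) ≈ 33.076
-1020 + N = -1020 + sqrt(1094)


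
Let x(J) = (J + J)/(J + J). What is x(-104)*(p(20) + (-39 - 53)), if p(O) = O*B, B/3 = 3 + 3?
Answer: 268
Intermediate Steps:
B = 18 (B = 3*(3 + 3) = 3*6 = 18)
p(O) = 18*O (p(O) = O*18 = 18*O)
x(J) = 1 (x(J) = (2*J)/((2*J)) = (2*J)*(1/(2*J)) = 1)
x(-104)*(p(20) + (-39 - 53)) = 1*(18*20 + (-39 - 53)) = 1*(360 - 92) = 1*268 = 268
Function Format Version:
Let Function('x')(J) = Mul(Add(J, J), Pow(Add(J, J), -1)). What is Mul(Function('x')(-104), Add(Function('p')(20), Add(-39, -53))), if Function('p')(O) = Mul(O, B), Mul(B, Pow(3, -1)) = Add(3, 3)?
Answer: 268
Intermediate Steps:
B = 18 (B = Mul(3, Add(3, 3)) = Mul(3, 6) = 18)
Function('p')(O) = Mul(18, O) (Function('p')(O) = Mul(O, 18) = Mul(18, O))
Function('x')(J) = 1 (Function('x')(J) = Mul(Mul(2, J), Pow(Mul(2, J), -1)) = Mul(Mul(2, J), Mul(Rational(1, 2), Pow(J, -1))) = 1)
Mul(Function('x')(-104), Add(Function('p')(20), Add(-39, -53))) = Mul(1, Add(Mul(18, 20), Add(-39, -53))) = Mul(1, Add(360, -92)) = Mul(1, 268) = 268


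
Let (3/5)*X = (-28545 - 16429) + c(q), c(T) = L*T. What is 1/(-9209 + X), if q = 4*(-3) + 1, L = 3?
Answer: -3/252662 ≈ -1.1874e-5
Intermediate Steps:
q = -11 (q = -12 + 1 = -11)
c(T) = 3*T
X = -225035/3 (X = 5*((-28545 - 16429) + 3*(-11))/3 = 5*(-44974 - 33)/3 = (5/3)*(-45007) = -225035/3 ≈ -75012.)
1/(-9209 + X) = 1/(-9209 - 225035/3) = 1/(-252662/3) = -3/252662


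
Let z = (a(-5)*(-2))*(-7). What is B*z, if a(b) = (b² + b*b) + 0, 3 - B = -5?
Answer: 5600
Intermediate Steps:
B = 8 (B = 3 - 1*(-5) = 3 + 5 = 8)
a(b) = 2*b² (a(b) = (b² + b²) + 0 = 2*b² + 0 = 2*b²)
z = 700 (z = ((2*(-5)²)*(-2))*(-7) = ((2*25)*(-2))*(-7) = (50*(-2))*(-7) = -100*(-7) = 700)
B*z = 8*700 = 5600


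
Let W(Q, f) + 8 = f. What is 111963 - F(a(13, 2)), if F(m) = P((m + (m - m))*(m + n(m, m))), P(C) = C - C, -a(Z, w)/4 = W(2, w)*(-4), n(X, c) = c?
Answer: 111963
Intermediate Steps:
W(Q, f) = -8 + f
a(Z, w) = -128 + 16*w (a(Z, w) = -4*(-8 + w)*(-4) = -4*(32 - 4*w) = -128 + 16*w)
P(C) = 0
F(m) = 0
111963 - F(a(13, 2)) = 111963 - 1*0 = 111963 + 0 = 111963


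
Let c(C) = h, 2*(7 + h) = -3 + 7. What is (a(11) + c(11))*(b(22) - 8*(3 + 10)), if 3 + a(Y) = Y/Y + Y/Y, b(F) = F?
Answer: 492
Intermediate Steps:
h = -5 (h = -7 + (-3 + 7)/2 = -7 + (1/2)*4 = -7 + 2 = -5)
c(C) = -5
a(Y) = -1 (a(Y) = -3 + (Y/Y + Y/Y) = -3 + (1 + 1) = -3 + 2 = -1)
(a(11) + c(11))*(b(22) - 8*(3 + 10)) = (-1 - 5)*(22 - 8*(3 + 10)) = -6*(22 - 8*13) = -6*(22 - 104) = -6*(-82) = 492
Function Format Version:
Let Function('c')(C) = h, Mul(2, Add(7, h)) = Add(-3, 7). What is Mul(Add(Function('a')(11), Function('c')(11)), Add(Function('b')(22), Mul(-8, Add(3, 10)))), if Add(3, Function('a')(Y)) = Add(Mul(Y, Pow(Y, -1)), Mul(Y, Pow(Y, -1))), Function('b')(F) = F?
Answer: 492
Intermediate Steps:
h = -5 (h = Add(-7, Mul(Rational(1, 2), Add(-3, 7))) = Add(-7, Mul(Rational(1, 2), 4)) = Add(-7, 2) = -5)
Function('c')(C) = -5
Function('a')(Y) = -1 (Function('a')(Y) = Add(-3, Add(Mul(Y, Pow(Y, -1)), Mul(Y, Pow(Y, -1)))) = Add(-3, Add(1, 1)) = Add(-3, 2) = -1)
Mul(Add(Function('a')(11), Function('c')(11)), Add(Function('b')(22), Mul(-8, Add(3, 10)))) = Mul(Add(-1, -5), Add(22, Mul(-8, Add(3, 10)))) = Mul(-6, Add(22, Mul(-8, 13))) = Mul(-6, Add(22, -104)) = Mul(-6, -82) = 492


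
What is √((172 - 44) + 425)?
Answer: √553 ≈ 23.516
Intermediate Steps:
√((172 - 44) + 425) = √(128 + 425) = √553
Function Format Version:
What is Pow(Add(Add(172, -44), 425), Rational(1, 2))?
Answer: Pow(553, Rational(1, 2)) ≈ 23.516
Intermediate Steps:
Pow(Add(Add(172, -44), 425), Rational(1, 2)) = Pow(Add(128, 425), Rational(1, 2)) = Pow(553, Rational(1, 2))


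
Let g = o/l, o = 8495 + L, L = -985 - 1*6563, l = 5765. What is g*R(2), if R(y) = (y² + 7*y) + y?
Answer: 3788/1153 ≈ 3.2853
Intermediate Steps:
L = -7548 (L = -985 - 6563 = -7548)
o = 947 (o = 8495 - 7548 = 947)
R(y) = y² + 8*y
g = 947/5765 ≈ 0.16427
g*R(2) = 947*(2*(8 + 2))/5765 = 947*(2*10)/5765 = (947/5765)*20 = 3788/1153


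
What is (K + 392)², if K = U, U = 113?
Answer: 255025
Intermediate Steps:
K = 113
(K + 392)² = (113 + 392)² = 505² = 255025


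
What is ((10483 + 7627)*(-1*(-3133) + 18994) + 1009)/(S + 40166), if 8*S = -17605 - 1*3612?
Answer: 3205767832/300111 ≈ 10682.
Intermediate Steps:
S = -21217/8 (S = (-17605 - 1*3612)/8 = (-17605 - 3612)/8 = (1/8)*(-21217) = -21217/8 ≈ -2652.1)
((10483 + 7627)*(-1*(-3133) + 18994) + 1009)/(S + 40166) = ((10483 + 7627)*(-1*(-3133) + 18994) + 1009)/(-21217/8 + 40166) = (18110*(3133 + 18994) + 1009)/(300111/8) = (18110*22127 + 1009)*(8/300111) = (400719970 + 1009)*(8/300111) = 400720979*(8/300111) = 3205767832/300111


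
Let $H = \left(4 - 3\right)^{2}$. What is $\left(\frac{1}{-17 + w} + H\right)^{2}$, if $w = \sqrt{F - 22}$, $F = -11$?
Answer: $\frac{\left(16 - i \sqrt{33}\right)^{2}}{\left(17 - i \sqrt{33}\right)^{2}} \approx 0.89688 - 0.033797 i$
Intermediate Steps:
$H = 1$ ($H = 1^{2} = 1$)
$w = i \sqrt{33}$ ($w = \sqrt{-11 - 22} = \sqrt{-33} = i \sqrt{33} \approx 5.7446 i$)
$\left(\frac{1}{-17 + w} + H\right)^{2} = \left(\frac{1}{-17 + i \sqrt{33}} + 1\right)^{2} = \left(1 + \frac{1}{-17 + i \sqrt{33}}\right)^{2}$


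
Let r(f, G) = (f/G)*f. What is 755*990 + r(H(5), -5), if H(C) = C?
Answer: 747445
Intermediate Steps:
r(f, G) = f**2/G
755*990 + r(H(5), -5) = 755*990 + 5**2/(-5) = 747450 - 1/5*25 = 747450 - 5 = 747445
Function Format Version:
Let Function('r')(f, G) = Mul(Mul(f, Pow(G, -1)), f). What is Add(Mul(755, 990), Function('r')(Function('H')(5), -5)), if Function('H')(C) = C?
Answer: 747445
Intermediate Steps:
Function('r')(f, G) = Mul(Pow(G, -1), Pow(f, 2))
Add(Mul(755, 990), Function('r')(Function('H')(5), -5)) = Add(Mul(755, 990), Mul(Pow(-5, -1), Pow(5, 2))) = Add(747450, Mul(Rational(-1, 5), 25)) = Add(747450, -5) = 747445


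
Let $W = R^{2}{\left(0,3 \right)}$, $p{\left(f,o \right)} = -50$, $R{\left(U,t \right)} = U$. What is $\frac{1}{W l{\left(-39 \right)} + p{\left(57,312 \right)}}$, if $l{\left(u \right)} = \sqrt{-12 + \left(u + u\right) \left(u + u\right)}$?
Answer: $- \frac{1}{50} \approx -0.02$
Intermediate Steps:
$l{\left(u \right)} = \sqrt{-12 + 4 u^{2}}$ ($l{\left(u \right)} = \sqrt{-12 + 2 u 2 u} = \sqrt{-12 + 4 u^{2}}$)
$W = 0$ ($W = 0^{2} = 0$)
$\frac{1}{W l{\left(-39 \right)} + p{\left(57,312 \right)}} = \frac{1}{0 \cdot 2 \sqrt{-3 + \left(-39\right)^{2}} - 50} = \frac{1}{0 \cdot 2 \sqrt{-3 + 1521} - 50} = \frac{1}{0 \cdot 2 \sqrt{1518} - 50} = \frac{1}{0 - 50} = \frac{1}{-50} = - \frac{1}{50}$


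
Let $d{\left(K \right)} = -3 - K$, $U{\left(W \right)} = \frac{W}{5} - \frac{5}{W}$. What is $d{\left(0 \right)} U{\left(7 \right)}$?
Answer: $- \frac{72}{35} \approx -2.0571$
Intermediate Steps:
$U{\left(W \right)} = - \frac{5}{W} + \frac{W}{5}$ ($U{\left(W \right)} = W \frac{1}{5} - \frac{5}{W} = \frac{W}{5} - \frac{5}{W} = - \frac{5}{W} + \frac{W}{5}$)
$d{\left(0 \right)} U{\left(7 \right)} = \left(-3 - 0\right) \left(- \frac{5}{7} + \frac{1}{5} \cdot 7\right) = \left(-3 + 0\right) \left(\left(-5\right) \frac{1}{7} + \frac{7}{5}\right) = - 3 \left(- \frac{5}{7} + \frac{7}{5}\right) = \left(-3\right) \frac{24}{35} = - \frac{72}{35}$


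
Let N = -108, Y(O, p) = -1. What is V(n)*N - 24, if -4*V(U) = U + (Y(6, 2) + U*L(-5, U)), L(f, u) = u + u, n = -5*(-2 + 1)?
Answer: 1434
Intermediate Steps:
n = 5 (n = -5*(-1) = 5)
L(f, u) = 2*u
V(U) = 1/4 - U**2/2 - U/4 (V(U) = -(U + (-1 + U*(2*U)))/4 = -(U + (-1 + 2*U**2))/4 = -(-1 + U + 2*U**2)/4 = 1/4 - U**2/2 - U/4)
V(n)*N - 24 = (1/4 - 1/2*5**2 - 1/4*5)*(-108) - 24 = (1/4 - 1/2*25 - 5/4)*(-108) - 24 = (1/4 - 25/2 - 5/4)*(-108) - 24 = -27/2*(-108) - 24 = 1458 - 24 = 1434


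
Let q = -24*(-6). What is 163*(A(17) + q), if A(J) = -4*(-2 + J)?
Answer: 13692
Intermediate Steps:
A(J) = 8 - 4*J
q = 144
163*(A(17) + q) = 163*((8 - 4*17) + 144) = 163*((8 - 68) + 144) = 163*(-60 + 144) = 163*84 = 13692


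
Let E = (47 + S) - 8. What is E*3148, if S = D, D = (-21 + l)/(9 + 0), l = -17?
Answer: 985324/9 ≈ 1.0948e+5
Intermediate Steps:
D = -38/9 (D = (-21 - 17)/(9 + 0) = -38/9 ≈ -4.2222)
S = -38/9 ≈ -4.2222
E = 313/9 (E = (47 - 38/9) - 8 = 385/9 - 8 = 313/9 ≈ 34.778)
E*3148 = (313/9)*3148 = 985324/9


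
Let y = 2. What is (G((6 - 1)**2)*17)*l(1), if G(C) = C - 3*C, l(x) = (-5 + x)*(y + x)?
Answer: 10200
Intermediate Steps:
l(x) = (-5 + x)*(2 + x)
G(C) = -2*C
(G((6 - 1)**2)*17)*l(1) = (-2*(6 - 1)**2*17)*(-10 + 1**2 - 3*1) = (-2*5**2*17)*(-10 + 1 - 3) = (-2*25*17)*(-12) = -50*17*(-12) = -850*(-12) = 10200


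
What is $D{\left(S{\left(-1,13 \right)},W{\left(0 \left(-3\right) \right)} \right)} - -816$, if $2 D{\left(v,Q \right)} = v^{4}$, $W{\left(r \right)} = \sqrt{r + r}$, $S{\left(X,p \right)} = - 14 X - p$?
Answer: $\frac{1633}{2} \approx 816.5$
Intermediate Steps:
$S{\left(X,p \right)} = - p - 14 X$
$W{\left(r \right)} = \sqrt{2} \sqrt{r}$ ($W{\left(r \right)} = \sqrt{2 r} = \sqrt{2} \sqrt{r}$)
$D{\left(v,Q \right)} = \frac{v^{4}}{2}$
$D{\left(S{\left(-1,13 \right)},W{\left(0 \left(-3\right) \right)} \right)} - -816 = \frac{\left(\left(-1\right) 13 - -14\right)^{4}}{2} - -816 = \frac{\left(-13 + 14\right)^{4}}{2} + 816 = \frac{1^{4}}{2} + 816 = \frac{1}{2} \cdot 1 + 816 = \frac{1}{2} + 816 = \frac{1633}{2}$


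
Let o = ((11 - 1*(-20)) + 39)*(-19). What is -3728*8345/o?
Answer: 3111016/133 ≈ 23391.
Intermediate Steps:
o = -1330 (o = ((11 + 20) + 39)*(-19) = (31 + 39)*(-19) = 70*(-19) = -1330)
-3728*8345/o = -3728/((-1330/8345)) = -3728/((-1330*1/8345)) = -3728/(-266/1669) = -3728*(-1669/266) = 3111016/133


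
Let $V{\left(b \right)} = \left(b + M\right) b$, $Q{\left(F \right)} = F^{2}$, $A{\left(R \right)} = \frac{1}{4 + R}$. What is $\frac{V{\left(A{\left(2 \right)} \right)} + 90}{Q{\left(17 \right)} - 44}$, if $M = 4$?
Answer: $\frac{653}{1764} \approx 0.37018$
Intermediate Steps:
$V{\left(b \right)} = b \left(4 + b\right)$ ($V{\left(b \right)} = \left(b + 4\right) b = \left(4 + b\right) b = b \left(4 + b\right)$)
$\frac{V{\left(A{\left(2 \right)} \right)} + 90}{Q{\left(17 \right)} - 44} = \frac{\frac{4 + \frac{1}{4 + 2}}{4 + 2} + 90}{17^{2} - 44} = \frac{\frac{4 + \frac{1}{6}}{6} + 90}{289 - 44} = \frac{\frac{4 + \frac{1}{6}}{6} + 90}{245} = \left(\frac{1}{6} \cdot \frac{25}{6} + 90\right) \frac{1}{245} = \left(\frac{25}{36} + 90\right) \frac{1}{245} = \frac{3265}{36} \cdot \frac{1}{245} = \frac{653}{1764}$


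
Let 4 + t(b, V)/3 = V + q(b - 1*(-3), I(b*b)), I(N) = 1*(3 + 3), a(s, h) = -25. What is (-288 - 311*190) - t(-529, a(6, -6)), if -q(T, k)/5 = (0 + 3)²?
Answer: -59156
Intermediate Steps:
I(N) = 6 (I(N) = 1*6 = 6)
q(T, k) = -45 (q(T, k) = -5*(0 + 3)² = -5*3² = -5*9 = -45)
t(b, V) = -147 + 3*V (t(b, V) = -12 + 3*(V - 45) = -12 + 3*(-45 + V) = -12 + (-135 + 3*V) = -147 + 3*V)
(-288 - 311*190) - t(-529, a(6, -6)) = (-288 - 311*190) - (-147 + 3*(-25)) = (-288 - 59090) - (-147 - 75) = -59378 - 1*(-222) = -59378 + 222 = -59156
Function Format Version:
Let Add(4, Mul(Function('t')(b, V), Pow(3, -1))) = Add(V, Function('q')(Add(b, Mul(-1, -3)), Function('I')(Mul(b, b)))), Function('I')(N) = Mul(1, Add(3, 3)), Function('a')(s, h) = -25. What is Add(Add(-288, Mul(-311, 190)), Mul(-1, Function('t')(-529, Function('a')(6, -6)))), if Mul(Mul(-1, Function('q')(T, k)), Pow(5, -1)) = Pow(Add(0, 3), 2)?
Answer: -59156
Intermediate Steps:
Function('I')(N) = 6 (Function('I')(N) = Mul(1, 6) = 6)
Function('q')(T, k) = -45 (Function('q')(T, k) = Mul(-5, Pow(Add(0, 3), 2)) = Mul(-5, Pow(3, 2)) = Mul(-5, 9) = -45)
Function('t')(b, V) = Add(-147, Mul(3, V)) (Function('t')(b, V) = Add(-12, Mul(3, Add(V, -45))) = Add(-12, Mul(3, Add(-45, V))) = Add(-12, Add(-135, Mul(3, V))) = Add(-147, Mul(3, V)))
Add(Add(-288, Mul(-311, 190)), Mul(-1, Function('t')(-529, Function('a')(6, -6)))) = Add(Add(-288, Mul(-311, 190)), Mul(-1, Add(-147, Mul(3, -25)))) = Add(Add(-288, -59090), Mul(-1, Add(-147, -75))) = Add(-59378, Mul(-1, -222)) = Add(-59378, 222) = -59156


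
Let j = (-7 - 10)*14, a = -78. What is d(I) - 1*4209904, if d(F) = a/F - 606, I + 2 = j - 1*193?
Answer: -1823150752/433 ≈ -4.2105e+6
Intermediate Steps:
j = -238 (j = -17*14 = -238)
I = -433 (I = -2 + (-238 - 1*193) = -2 + (-238 - 193) = -2 - 431 = -433)
d(F) = -606 - 78/F (d(F) = -78/F - 606 = -606 - 78/F)
d(I) - 1*4209904 = (-606 - 78/(-433)) - 1*4209904 = (-606 - 78*(-1/433)) - 4209904 = (-606 + 78/433) - 4209904 = -262320/433 - 4209904 = -1823150752/433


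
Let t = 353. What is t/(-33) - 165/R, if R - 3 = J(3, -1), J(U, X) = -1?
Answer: -6151/66 ≈ -93.197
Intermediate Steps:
R = 2 (R = 3 - 1 = 2)
t/(-33) - 165/R = 353/(-33) - 165/2 = 353*(-1/33) - 165*½ = -353/33 - 165/2 = -6151/66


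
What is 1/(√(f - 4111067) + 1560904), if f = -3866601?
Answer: 390226/609107318721 - I*√1994417/1218214637442 ≈ 6.4065e-7 - 1.1593e-9*I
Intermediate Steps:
1/(√(f - 4111067) + 1560904) = 1/(√(-3866601 - 4111067) + 1560904) = 1/(√(-7977668) + 1560904) = 1/(2*I*√1994417 + 1560904) = 1/(1560904 + 2*I*√1994417)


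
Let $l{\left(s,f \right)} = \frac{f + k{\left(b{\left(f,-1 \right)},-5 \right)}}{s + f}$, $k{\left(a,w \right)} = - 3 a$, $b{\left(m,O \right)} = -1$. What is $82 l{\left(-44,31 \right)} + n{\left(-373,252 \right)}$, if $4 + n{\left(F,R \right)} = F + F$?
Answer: $- \frac{12538}{13} \approx -964.46$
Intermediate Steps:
$n{\left(F,R \right)} = -4 + 2 F$ ($n{\left(F,R \right)} = -4 + \left(F + F\right) = -4 + 2 F$)
$l{\left(s,f \right)} = \frac{3 + f}{f + s}$ ($l{\left(s,f \right)} = \frac{f - -3}{s + f} = \frac{f + 3}{f + s} = \frac{3 + f}{f + s}$)
$82 l{\left(-44,31 \right)} + n{\left(-373,252 \right)} = 82 \frac{3 + 31}{31 - 44} + \left(-4 + 2 \left(-373\right)\right) = 82 \frac{1}{-13} \cdot 34 - 750 = 82 \left(\left(- \frac{1}{13}\right) 34\right) - 750 = 82 \left(- \frac{34}{13}\right) - 750 = - \frac{2788}{13} - 750 = - \frac{12538}{13}$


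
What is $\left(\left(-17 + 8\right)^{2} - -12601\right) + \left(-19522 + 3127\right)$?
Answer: $-3713$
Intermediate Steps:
$\left(\left(-17 + 8\right)^{2} - -12601\right) + \left(-19522 + 3127\right) = \left(\left(-9\right)^{2} + 12601\right) - 16395 = \left(81 + 12601\right) - 16395 = 12682 - 16395 = -3713$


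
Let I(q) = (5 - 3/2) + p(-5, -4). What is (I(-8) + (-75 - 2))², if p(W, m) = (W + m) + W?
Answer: 30625/4 ≈ 7656.3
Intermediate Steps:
p(W, m) = m + 2*W
I(q) = -21/2 (I(q) = (5 - 3/2) + (-4 + 2*(-5)) = (5 - 3*½) + (-4 - 10) = (5 - 3/2) - 14 = 7/2 - 14 = -21/2)
(I(-8) + (-75 - 2))² = (-21/2 + (-75 - 2))² = (-21/2 - 77)² = (-175/2)² = 30625/4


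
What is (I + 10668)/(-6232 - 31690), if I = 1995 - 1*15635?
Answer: 1486/18961 ≈ 0.078371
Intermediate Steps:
I = -13640 (I = 1995 - 15635 = -13640)
(I + 10668)/(-6232 - 31690) = (-13640 + 10668)/(-6232 - 31690) = -2972/(-37922) = -2972*(-1/37922) = 1486/18961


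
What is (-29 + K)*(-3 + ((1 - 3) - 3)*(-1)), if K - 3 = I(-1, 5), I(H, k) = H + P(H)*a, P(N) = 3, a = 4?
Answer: -30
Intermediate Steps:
I(H, k) = 12 + H (I(H, k) = H + 3*4 = H + 12 = 12 + H)
K = 14 (K = 3 + (12 - 1) = 3 + 11 = 14)
(-29 + K)*(-3 + ((1 - 3) - 3)*(-1)) = (-29 + 14)*(-3 + ((1 - 3) - 3)*(-1)) = -15*(-3 + (-2 - 3)*(-1)) = -15*(-3 - 5*(-1)) = -15*(-3 + 5) = -15*2 = -30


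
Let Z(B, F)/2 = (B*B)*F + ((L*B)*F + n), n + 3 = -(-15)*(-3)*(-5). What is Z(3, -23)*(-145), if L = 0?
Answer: -4350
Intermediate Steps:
n = 222 (n = -3 - (-15)*(-3)*(-5) = -3 - 3*15*(-5) = -3 - 45*(-5) = -3 + 225 = 222)
Z(B, F) = 444 + 2*F*B**2 (Z(B, F) = 2*((B*B)*F + ((0*B)*F + 222)) = 2*(B**2*F + (0*F + 222)) = 2*(F*B**2 + (0 + 222)) = 2*(F*B**2 + 222) = 2*(222 + F*B**2) = 444 + 2*F*B**2)
Z(3, -23)*(-145) = (444 + 2*(-23)*3**2)*(-145) = (444 + 2*(-23)*9)*(-145) = (444 - 414)*(-145) = 30*(-145) = -4350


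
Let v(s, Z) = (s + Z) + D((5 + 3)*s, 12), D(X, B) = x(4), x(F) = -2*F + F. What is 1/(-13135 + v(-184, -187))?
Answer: -1/13510 ≈ -7.4019e-5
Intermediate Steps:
x(F) = -F
D(X, B) = -4 (D(X, B) = -1*4 = -4)
v(s, Z) = -4 + Z + s (v(s, Z) = (s + Z) - 4 = (Z + s) - 4 = -4 + Z + s)
1/(-13135 + v(-184, -187)) = 1/(-13135 + (-4 - 187 - 184)) = 1/(-13135 - 375) = 1/(-13510) = -1/13510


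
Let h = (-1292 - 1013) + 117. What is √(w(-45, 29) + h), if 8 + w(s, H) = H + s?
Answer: 2*I*√553 ≈ 47.032*I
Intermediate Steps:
w(s, H) = -8 + H + s (w(s, H) = -8 + (H + s) = -8 + H + s)
h = -2188 (h = -2305 + 117 = -2188)
√(w(-45, 29) + h) = √((-8 + 29 - 45) - 2188) = √(-24 - 2188) = √(-2212) = 2*I*√553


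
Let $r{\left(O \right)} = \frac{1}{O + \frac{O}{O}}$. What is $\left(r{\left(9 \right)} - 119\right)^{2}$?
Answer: $\frac{1413721}{100} \approx 14137.0$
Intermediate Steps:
$r{\left(O \right)} = \frac{1}{1 + O}$ ($r{\left(O \right)} = \frac{1}{O + 1} = \frac{1}{1 + O}$)
$\left(r{\left(9 \right)} - 119\right)^{2} = \left(\frac{1}{1 + 9} - 119\right)^{2} = \left(\frac{1}{10} - 119\right)^{2} = \left(- \frac{1189}{10}\right)^{2} = \frac{1413721}{100}$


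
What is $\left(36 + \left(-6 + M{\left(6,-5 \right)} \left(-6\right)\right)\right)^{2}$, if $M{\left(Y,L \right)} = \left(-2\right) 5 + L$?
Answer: $14400$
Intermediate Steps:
$M{\left(Y,L \right)} = -10 + L$
$\left(36 + \left(-6 + M{\left(6,-5 \right)} \left(-6\right)\right)\right)^{2} = \left(36 - \left(6 - \left(-10 - 5\right) \left(-6\right)\right)\right)^{2} = \left(36 - -84\right)^{2} = \left(36 + \left(-6 + 90\right)\right)^{2} = \left(36 + 84\right)^{2} = 120^{2} = 14400$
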